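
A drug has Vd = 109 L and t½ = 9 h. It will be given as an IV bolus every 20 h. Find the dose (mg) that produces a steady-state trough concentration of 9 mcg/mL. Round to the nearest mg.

τ/t½ = 20/9 ≈ 2.2222, so f = (1/2)^(20/9) ≈ 0.214311.
Cmin,ss = (D/Vd)·f/(1−f), so D = Cmin,ss·Vd·(1−f)/f.
D = 9 × 109 × (1−f)/f ≈ 9 × 109 × 3.66612 ≈ 3596.46 mg.

3596 mg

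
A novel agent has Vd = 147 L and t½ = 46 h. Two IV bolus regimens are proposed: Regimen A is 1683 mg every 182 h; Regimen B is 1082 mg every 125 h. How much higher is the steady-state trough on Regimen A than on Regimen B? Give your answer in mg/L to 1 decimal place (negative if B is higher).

Regimen A: f = (1/2)^(182/46) ≈ 0.0644; Cmin,ss = (1683/147)·f/(1−f) ≈ 0.788 mg/L.
Regimen B: f = (1/2)^(125/46) ≈ 0.1520; Cmin,ss = (1082/147)·f/(1−f) ≈ 1.319 mg/L.
Difference ≈ 0.788 − 1.319 ≈ -0.531 mg/L.

-0.5 mg/L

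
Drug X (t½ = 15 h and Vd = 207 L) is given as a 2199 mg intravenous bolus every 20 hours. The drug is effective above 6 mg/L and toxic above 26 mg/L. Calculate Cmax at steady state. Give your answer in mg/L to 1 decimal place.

Over one 20-h interval, 20/15 ≈ 1.3333 half-lives elapse, leaving f ≈ 0.3969 of each dose.
At steady state, accumulation factor R = 1/(1 − e^(−kτ)) ≈ 1.6581.
Each bolus raises the concentration by D/Vd = 2199/207 ≈ 10.623 mg/L.
Steady-state peak Cmax,ss = C₀·R ≈ 10.623 × 1.6581 ≈ 17.614 mg/L.
Peak 17.6 mg/L vs MTC 26 mg/L: below toxic threshold.

17.6 mg/L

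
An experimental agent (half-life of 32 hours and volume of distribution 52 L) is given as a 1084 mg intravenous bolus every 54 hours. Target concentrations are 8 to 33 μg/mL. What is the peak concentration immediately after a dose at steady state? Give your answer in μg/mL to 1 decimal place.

30.2 μg/mL

k = ln2/t½ = ln2/32 ≈ 0.021661 h⁻¹; fraction remaining f = e^(−kτ) = e^(−0.021661×54) ≈ 0.3105.
Accumulation ratio R = 1/(1 − f) ≈ 1/0.6895 ≈ 1.4503.
Single-dose peak C₀ = D/Vd = 1084/52 ≈ 20.846 μg/mL.
Steady-state peak Cmax,ss = C₀·R ≈ 20.846 × 1.4503 ≈ 30.233 μg/mL.
Peak 30.2 μg/mL vs MTC 33 μg/mL: below toxic threshold.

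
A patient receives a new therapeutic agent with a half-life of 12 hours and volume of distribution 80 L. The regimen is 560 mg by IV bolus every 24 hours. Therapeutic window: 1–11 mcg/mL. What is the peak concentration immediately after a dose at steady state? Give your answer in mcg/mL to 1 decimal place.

The dosing interval is 2 half-lives, so f = 2^(−2) = 0.25.
Accumulation ratio R = 1/(1 − f) = 1/0.75 = 4/3.
Single-dose peak C₀ = D/Vd = 560/80 = 7 mcg/mL.
Steady-state peak Cmax,ss = C₀·R = 7 × 4/3 ≈ 9.333 mcg/mL.
Peak 9.3 mcg/mL vs MTC 11 mcg/mL: below toxic threshold.

9.3 mcg/mL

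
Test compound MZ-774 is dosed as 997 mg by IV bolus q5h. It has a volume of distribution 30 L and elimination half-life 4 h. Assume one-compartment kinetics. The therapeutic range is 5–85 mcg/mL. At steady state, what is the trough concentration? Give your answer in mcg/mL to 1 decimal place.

24.1 mcg/mL

Over one 5-h interval, 5/4 ≈ 1.25 half-lives elapse, leaving f ≈ 0.4204 of each dose.
Accumulation ratio R = 1/(1 − f) ≈ 1/0.5796 ≈ 1.7253.
Single-dose peak C₀ = D/Vd = 997/30 ≈ 33.233 mcg/mL.
Steady-state peak Cmax,ss = C₀·R ≈ 33.233 × 1.7253 ≈ 57.337 mcg/mL.
One interval later, Cmin,ss = Cmax,ss·e^(−kτ) ≈ 57.337 × 0.4204 ≈ 24.104 mcg/mL.
Trough 24.1 mcg/mL vs MEC 5 mcg/mL: adequate.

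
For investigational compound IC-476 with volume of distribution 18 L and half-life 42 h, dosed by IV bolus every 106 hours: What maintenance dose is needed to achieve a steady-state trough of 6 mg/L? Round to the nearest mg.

513 mg

τ/t½ = 106/42 ≈ 2.5238, so f = (1/2)^(106/42) ≈ 0.173883.
Cmin,ss = (D/Vd)·f/(1−f), so D = Cmin,ss·Vd·(1−f)/f.
D = 6 × 18 × (1−f)/f ≈ 6 × 18 × 4.75099 ≈ 513.11 mg.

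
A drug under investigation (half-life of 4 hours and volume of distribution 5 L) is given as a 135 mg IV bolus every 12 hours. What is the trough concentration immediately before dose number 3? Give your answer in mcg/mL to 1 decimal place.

f = (1/2)^(τ/t½) = (1/2)^(12/4) ≈ 0.1250.
C₀ = D/Vd = 135/5 ≈ 27.000 mcg/mL.
Before the 3rd dose, 2 doses have been given. Superposition: Cmin = C₀·(f + f²).
≈ 27.000 × (0.1250 + 0.0156) ≈ 27.000 × 0.1406 ≈ 3.796 mcg/mL.

3.8 mcg/mL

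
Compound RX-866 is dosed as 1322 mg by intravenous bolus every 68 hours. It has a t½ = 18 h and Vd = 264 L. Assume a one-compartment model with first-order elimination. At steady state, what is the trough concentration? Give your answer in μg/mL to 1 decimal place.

τ/t½ = 68/18 ≈ 3.7778, so fraction remaining f = (1/2)^(68/18) ≈ 0.0729.
Accumulation ratio R = 1/(1 − f) ≈ 1/0.9271 ≈ 1.0786.
Each bolus raises the concentration by D/Vd = 1322/264 ≈ 5.008 μg/mL.
Cmax,ss = C₀/(1 − f) ≈ 5.008/0.9271 ≈ 5.402 μg/mL.
Steady-state trough Cmin,ss = Cmax,ss·f ≈ 5.402 × 0.0729 ≈ 0.394 μg/mL.

0.4 μg/mL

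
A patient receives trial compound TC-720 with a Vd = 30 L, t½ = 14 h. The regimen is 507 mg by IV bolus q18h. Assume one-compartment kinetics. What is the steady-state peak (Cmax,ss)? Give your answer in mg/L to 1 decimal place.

Over one 18-h interval, 18/14 ≈ 1.2857 half-lives elapse, leaving f ≈ 0.4102 of each dose.
Accumulation ratio R = 1/(1 − f) ≈ 1/0.5898 ≈ 1.6955.
Each bolus raises the concentration by D/Vd = 507/30 ≈ 16.900 mg/L.
Steady-state peak Cmax,ss = C₀·R ≈ 16.900 × 1.6955 ≈ 28.654 mg/L.

28.7 mg/L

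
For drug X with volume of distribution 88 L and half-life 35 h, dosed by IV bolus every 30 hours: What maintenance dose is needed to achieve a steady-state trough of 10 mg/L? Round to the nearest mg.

τ/t½ = 30/35 ≈ 0.85714, so f = (1/2)^(30/35) ≈ 0.552045.
Cmin,ss = (D/Vd)·f/(1−f), so D = Cmin,ss·Vd·(1−f)/f.
D = 10 × 88 × (1−f)/f ≈ 10 × 88 × 0.81145 ≈ 714.08 mg.

714 mg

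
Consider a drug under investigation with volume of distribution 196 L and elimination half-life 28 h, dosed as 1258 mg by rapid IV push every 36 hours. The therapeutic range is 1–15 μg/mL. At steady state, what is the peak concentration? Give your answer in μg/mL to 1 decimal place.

k = ln2/t½ = ln2/28 ≈ 0.024755 h⁻¹; fraction remaining f = e^(−kτ) = e^(−0.024755×36) ≈ 0.4102.
Accumulation ratio R = 1/(1 − f) ≈ 1/0.5898 ≈ 1.6955.
Each bolus raises the concentration by D/Vd = 1258/196 ≈ 6.418 μg/mL.
Cmax,ss = C₀/(1 − f) ≈ 6.418/0.5898 ≈ 10.882 μg/mL.
Peak 10.9 μg/mL vs MTC 15 μg/mL: below toxic threshold.

10.9 μg/mL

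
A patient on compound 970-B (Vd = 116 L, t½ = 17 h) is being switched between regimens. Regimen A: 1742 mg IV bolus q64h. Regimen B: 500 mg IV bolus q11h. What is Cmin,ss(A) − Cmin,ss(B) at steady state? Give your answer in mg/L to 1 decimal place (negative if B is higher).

-6.4 mg/L

Regimen A: f = (1/2)^(64/17) ≈ 0.0736; Cmin,ss = (1742/116)·f/(1−f) ≈ 1.193 mg/L.
Regimen B: f = (1/2)^(11/17) ≈ 0.6386; Cmin,ss = (500/116)·f/(1−f) ≈ 7.616 mg/L.
Difference ≈ 1.193 − 7.616 ≈ -6.423 mg/L.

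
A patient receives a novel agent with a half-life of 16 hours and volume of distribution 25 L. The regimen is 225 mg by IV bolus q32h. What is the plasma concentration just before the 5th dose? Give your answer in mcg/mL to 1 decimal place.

f = (1/2)^(τ/t½) = (1/2)^(32/16) ≈ 0.2500.
C₀ = D/Vd = 225/25 ≈ 9.000 mcg/mL.
Before the 5th dose, 4 doses have been given. Superposition: Cmin = C₀·(f + f² + … + f^4).
≈ 9.000 × (0.2500 + 0.0625 + 0.0156 + 0.0039) ≈ 9.000 × 0.3320 ≈ 2.988 mcg/mL.

3.0 mcg/mL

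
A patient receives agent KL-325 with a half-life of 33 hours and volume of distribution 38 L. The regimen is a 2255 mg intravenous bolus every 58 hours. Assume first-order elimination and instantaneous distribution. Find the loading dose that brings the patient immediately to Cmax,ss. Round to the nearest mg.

3202 mg

f = (1/2)^(58/33) ≈ 0.295745; accumulation ratio R = 1/(1−f) ≈ 1.41994.
Loading dose to hit Cmax,ss on first dose: D_load = D_maint·R ≈ 2255 × 1.41994 ≈ 3201.96 mg.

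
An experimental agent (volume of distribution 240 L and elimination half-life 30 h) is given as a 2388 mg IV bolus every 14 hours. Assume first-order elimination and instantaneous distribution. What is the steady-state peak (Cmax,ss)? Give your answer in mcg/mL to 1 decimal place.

k = ln2/t½ = ln2/30 ≈ 0.023105 h⁻¹; fraction remaining f = e^(−kτ) = e^(−0.023105×14) ≈ 0.7236.
Accumulation ratio R = 1/(1 − f) ≈ 1/0.2764 ≈ 3.6179.
Single-dose peak C₀ = D/Vd = 2388/240 ≈ 9.950 mcg/mL.
Steady-state peak Cmax,ss = C₀·R ≈ 9.950 × 3.6179 ≈ 35.998 mcg/mL.

36.0 mcg/mL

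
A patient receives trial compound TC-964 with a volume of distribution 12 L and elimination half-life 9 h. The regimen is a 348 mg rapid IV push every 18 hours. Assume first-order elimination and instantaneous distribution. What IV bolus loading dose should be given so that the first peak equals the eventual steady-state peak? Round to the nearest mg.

464 mg

f = (1/2)^(18/9) ≈ 0.250000; accumulation ratio R = 1/(1−f) ≈ 1.33333.
Loading dose to hit Cmax,ss on first dose: D_load = D_maint·R ≈ 348 × 1.33333 ≈ 464.00 mg.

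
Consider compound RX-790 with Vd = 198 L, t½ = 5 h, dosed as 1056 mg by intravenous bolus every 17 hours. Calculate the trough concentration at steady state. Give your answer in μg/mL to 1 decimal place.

0.6 μg/mL

k = ln2/t½ = ln2/5 ≈ 0.138629 h⁻¹; fraction remaining f = e^(−kτ) = e^(−0.138629×17) ≈ 0.0947.
At steady state, accumulation factor R = 1/(1 − e^(−kτ)) ≈ 1.1046.
Each bolus raises the concentration by D/Vd = 1056/198 ≈ 5.333 μg/mL.
Cmax,ss = C₀/(1 − f) ≈ 5.333/0.9053 ≈ 5.891 μg/mL.
One interval later, Cmin,ss = Cmax,ss·e^(−kτ) ≈ 5.891 × 0.0947 ≈ 0.558 μg/mL.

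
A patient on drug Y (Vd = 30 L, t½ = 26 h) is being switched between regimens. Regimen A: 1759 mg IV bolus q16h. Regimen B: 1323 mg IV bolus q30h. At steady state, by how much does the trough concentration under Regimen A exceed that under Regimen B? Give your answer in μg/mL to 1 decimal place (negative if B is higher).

Regimen A: f = (1/2)^(16/26) ≈ 0.6528; Cmin,ss = (1759/30)·f/(1−f) ≈ 110.241 μg/mL.
Regimen B: f = (1/2)^(30/26) ≈ 0.4494; Cmin,ss = (1323/30)·f/(1−f) ≈ 35.994 μg/mL.
Difference ≈ 110.241 − 35.994 ≈ 74.247 μg/mL.

74.2 μg/mL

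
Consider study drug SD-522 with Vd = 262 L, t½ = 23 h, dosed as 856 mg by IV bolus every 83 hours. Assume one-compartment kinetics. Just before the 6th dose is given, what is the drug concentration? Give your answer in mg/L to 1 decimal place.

0.3 mg/L

f = (1/2)^(τ/t½) = (1/2)^(83/23) ≈ 0.0820.
C₀ = D/Vd = 856/262 ≈ 3.267 mg/L.
Before the 6th dose, 5 doses have been given. Superposition: Cmin = C₀·(f + f² + … + f^5).
≈ 3.267 × (0.0820 + 0.0067 + 0.0006 + 0.0000 + 0.0000) ≈ 3.267 × 0.0893 ≈ 0.292 mg/L.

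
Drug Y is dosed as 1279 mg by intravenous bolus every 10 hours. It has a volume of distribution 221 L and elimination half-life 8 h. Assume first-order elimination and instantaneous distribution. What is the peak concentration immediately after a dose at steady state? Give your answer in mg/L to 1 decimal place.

k = ln2/t½ = ln2/8 ≈ 0.086643 h⁻¹; fraction remaining f = e^(−kτ) = e^(−0.086643×10) ≈ 0.4204.
Accumulation ratio R = 1/(1 − f) ≈ 1/0.5796 ≈ 1.7253.
Single-dose peak C₀ = D/Vd = 1279/221 ≈ 5.787 mg/L.
Steady-state peak Cmax,ss = C₀·R ≈ 5.787 × 1.7253 ≈ 9.984 mg/L.

10.0 mg/L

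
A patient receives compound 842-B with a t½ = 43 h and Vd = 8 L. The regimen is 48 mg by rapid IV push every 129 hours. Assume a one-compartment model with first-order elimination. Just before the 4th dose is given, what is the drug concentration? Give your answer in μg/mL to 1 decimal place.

0.9 μg/mL

f = (1/2)^(τ/t½) = (1/2)^(129/43) ≈ 0.1250.
C₀ = D/Vd = 48/8 ≈ 6.000 μg/mL.
Before the 4th dose, 3 doses have been given. Superposition: Cmin = C₀·(f + f² + … + f^3).
≈ 6.000 × (0.1250 + 0.0156 + 0.0020) ≈ 6.000 × 0.1426 ≈ 0.856 μg/mL.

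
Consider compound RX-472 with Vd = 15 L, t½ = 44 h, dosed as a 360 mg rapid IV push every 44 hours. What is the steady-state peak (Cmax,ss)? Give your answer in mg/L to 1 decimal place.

τ = 44 h = 1 half-life, so f = (1/2)^1 = 0.5.
At steady state, R = 1/(1 − 0.5) = 2/1.
Single-dose peak C₀ = D/Vd = 360/15 = 24 mg/L.
Steady-state peak Cmax,ss = C₀·R = 24 × 2/1 ≈ 48.000 mg/L.

48.0 mg/L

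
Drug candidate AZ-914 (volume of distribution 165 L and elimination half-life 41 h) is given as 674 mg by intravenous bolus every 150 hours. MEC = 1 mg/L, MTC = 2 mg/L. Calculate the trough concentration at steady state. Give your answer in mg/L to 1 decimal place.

0.4 mg/L

τ/t½ = 150/41 ≈ 3.6585, so fraction remaining f = (1/2)^(150/41) ≈ 0.0792.
At steady state, accumulation factor R = 1/(1 − e^(−kτ)) ≈ 1.0860.
Each bolus raises the concentration by D/Vd = 674/165 ≈ 4.085 mg/L.
Cmax,ss = C₀/(1 − f) ≈ 4.085/0.9208 ≈ 4.436 mg/L.
One interval later, Cmin,ss = Cmax,ss·e^(−kτ) ≈ 4.436 × 0.0792 ≈ 0.351 mg/L.
Trough 0.4 mg/L vs MEC 1 mg/L: subtherapeutic.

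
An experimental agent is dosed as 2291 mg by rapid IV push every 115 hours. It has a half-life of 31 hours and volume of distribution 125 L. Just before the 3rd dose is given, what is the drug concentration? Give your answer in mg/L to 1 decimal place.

f = (1/2)^(τ/t½) = (1/2)^(115/31) ≈ 0.0764.
C₀ = D/Vd = 2291/125 ≈ 18.328 mg/L.
Before the 3rd dose, 2 doses have been given. Superposition: Cmin = C₀·(f + f²).
≈ 18.328 × (0.0764 + 0.0058) ≈ 18.328 × 0.0822 ≈ 1.507 mg/L.

1.5 mg/L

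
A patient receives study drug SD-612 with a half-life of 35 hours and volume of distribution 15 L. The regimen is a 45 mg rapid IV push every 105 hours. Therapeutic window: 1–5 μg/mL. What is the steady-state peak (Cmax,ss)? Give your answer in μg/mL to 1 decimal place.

The dosing interval is 3 half-lives, so f = 2^(−3) = 0.125.
At steady state, R = 1/(1 − 0.125) = 8/7.
Single-dose peak C₀ = D/Vd = 45/15 = 3 μg/mL.
Steady-state peak Cmax,ss = C₀·R = 3 × 8/7 ≈ 3.429 μg/mL.
Peak 3.4 μg/mL vs MTC 5 μg/mL: below toxic threshold.

3.4 μg/mL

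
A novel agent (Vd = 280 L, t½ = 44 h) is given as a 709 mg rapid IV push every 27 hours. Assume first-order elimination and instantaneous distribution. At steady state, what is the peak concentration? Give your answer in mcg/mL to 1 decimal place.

Over one 27-h interval, 27/44 ≈ 0.61364 half-lives elapse, leaving f ≈ 0.6535 of each dose.
At steady state, accumulation factor R = 1/(1 − e^(−kτ)) ≈ 2.8860.
Each bolus raises the concentration by D/Vd = 709/280 ≈ 2.532 mcg/mL.
Cmax,ss = C₀/(1 − f) ≈ 2.532/0.3465 ≈ 7.307 mcg/mL.

7.3 mcg/mL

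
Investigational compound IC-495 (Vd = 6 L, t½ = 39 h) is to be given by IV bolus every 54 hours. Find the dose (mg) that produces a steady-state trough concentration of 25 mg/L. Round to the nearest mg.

τ/t½ = 54/39 ≈ 1.3846, so f = (1/2)^(54/39) ≈ 0.382992.
Cmin,ss = (D/Vd)·f/(1−f), so D = Cmin,ss·Vd·(1−f)/f.
D = 25 × 6 × (1−f)/f ≈ 25 × 6 × 1.61102 ≈ 241.65 mg.

242 mg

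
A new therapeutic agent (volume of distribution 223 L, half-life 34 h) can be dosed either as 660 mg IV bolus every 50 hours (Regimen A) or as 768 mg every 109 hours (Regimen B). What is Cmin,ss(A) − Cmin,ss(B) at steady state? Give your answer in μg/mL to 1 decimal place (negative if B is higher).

Regimen A: f = (1/2)^(50/34) ≈ 0.3608; Cmin,ss = (660/223)·f/(1−f) ≈ 1.671 μg/mL.
Regimen B: f = (1/2)^(109/34) ≈ 0.1084; Cmin,ss = (768/223)·f/(1−f) ≈ 0.419 μg/mL.
Difference ≈ 1.671 − 0.419 ≈ 1.252 μg/mL.

1.3 μg/mL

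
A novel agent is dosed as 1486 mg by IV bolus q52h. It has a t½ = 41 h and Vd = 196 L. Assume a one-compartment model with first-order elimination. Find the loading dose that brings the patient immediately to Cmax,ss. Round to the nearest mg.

f = (1/2)^(52/41) ≈ 0.415151; accumulation ratio R = 1/(1−f) ≈ 1.70984.
Loading dose to hit Cmax,ss on first dose: D_load = D_maint·R ≈ 1486 × 1.70984 ≈ 2540.82 mg.

2541 mg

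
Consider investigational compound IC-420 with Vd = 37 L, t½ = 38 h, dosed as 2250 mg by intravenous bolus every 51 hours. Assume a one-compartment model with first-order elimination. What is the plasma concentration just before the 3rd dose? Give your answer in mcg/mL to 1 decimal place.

f = (1/2)^(τ/t½) = (1/2)^(51/38) ≈ 0.3944.
C₀ = D/Vd = 2250/37 ≈ 60.811 mcg/mL.
Before the 3rd dose, 2 doses have been given. Superposition: Cmin = C₀·(f + f²).
≈ 60.811 × (0.3944 + 0.1556) ≈ 60.811 × 0.5500 ≈ 33.446 mcg/mL.

33.4 mcg/mL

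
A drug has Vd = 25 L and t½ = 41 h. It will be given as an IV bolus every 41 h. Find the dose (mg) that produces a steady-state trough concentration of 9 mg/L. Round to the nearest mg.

τ/t½ = 41/41 ≈ 1, so f = (1/2)^(41/41) ≈ 0.500000.
Cmin,ss = (D/Vd)·f/(1−f), so D = Cmin,ss·Vd·(1−f)/f.
D = 9 × 25 × (1−f)/f ≈ 9 × 25 × 1.00000 ≈ 225.00 mg.

225 mg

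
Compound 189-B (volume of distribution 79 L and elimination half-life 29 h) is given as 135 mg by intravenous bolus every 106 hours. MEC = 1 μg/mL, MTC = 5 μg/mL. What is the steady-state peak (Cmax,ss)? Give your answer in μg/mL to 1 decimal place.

k = ln2/t½ = ln2/29 ≈ 0.023902 h⁻¹; fraction remaining f = e^(−kτ) = e^(−0.023902×106) ≈ 0.0794.
At steady state, accumulation factor R = 1/(1 − e^(−kτ)) ≈ 1.0862.
Each bolus raises the concentration by D/Vd = 135/79 ≈ 1.709 μg/mL.
Steady-state peak Cmax,ss = C₀·R ≈ 1.709 × 1.0862 ≈ 1.856 μg/mL.
Peak 1.9 μg/mL vs MTC 5 μg/mL: below toxic threshold.

1.9 μg/mL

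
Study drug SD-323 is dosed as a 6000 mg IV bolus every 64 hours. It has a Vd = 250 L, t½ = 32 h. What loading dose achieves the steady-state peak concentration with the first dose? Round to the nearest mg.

8000 mg

f = (1/2)^(64/32) ≈ 0.250000; accumulation ratio R = 1/(1−f) ≈ 1.33333.
Loading dose to hit Cmax,ss on first dose: D_load = D_maint·R ≈ 6000 × 1.33333 ≈ 7999.98 mg.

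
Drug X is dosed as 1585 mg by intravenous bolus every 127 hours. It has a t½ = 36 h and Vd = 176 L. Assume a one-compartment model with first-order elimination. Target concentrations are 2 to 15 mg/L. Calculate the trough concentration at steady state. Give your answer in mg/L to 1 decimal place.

Over one 127-h interval, 127/36 ≈ 3.5278 half-lives elapse, leaving f ≈ 0.0867 of each dose.
Accumulation ratio R = 1/(1 − f) ≈ 1/0.9133 ≈ 1.0949.
Each bolus raises the concentration by D/Vd = 1585/176 ≈ 9.006 mg/L.
Steady-state peak Cmax,ss = C₀·R ≈ 9.006 × 1.0949 ≈ 9.861 mg/L.
One interval later, Cmin,ss = Cmax,ss·e^(−kτ) ≈ 9.861 × 0.0867 ≈ 0.855 mg/L.
Trough 0.9 mg/L vs MEC 2 mg/L: subtherapeutic.

0.9 mg/L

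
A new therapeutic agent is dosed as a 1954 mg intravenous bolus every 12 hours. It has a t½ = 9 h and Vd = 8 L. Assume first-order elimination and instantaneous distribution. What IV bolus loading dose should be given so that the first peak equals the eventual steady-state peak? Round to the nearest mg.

3240 mg

f = (1/2)^(12/9) ≈ 0.396850; accumulation ratio R = 1/(1−f) ≈ 1.65796.
Loading dose to hit Cmax,ss on first dose: D_load = D_maint·R ≈ 1954 × 1.65796 ≈ 3239.65 mg.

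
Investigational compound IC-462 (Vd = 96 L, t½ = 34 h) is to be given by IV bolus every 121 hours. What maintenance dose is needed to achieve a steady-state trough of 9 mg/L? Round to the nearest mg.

9318 mg

τ/t½ = 121/34 ≈ 3.5588, so f = (1/2)^(121/34) ≈ 0.084857.
Cmin,ss = (D/Vd)·f/(1−f), so D = Cmin,ss·Vd·(1−f)/f.
D = 9 × 96 × (1−f)/f ≈ 9 × 96 × 10.78453 ≈ 9317.83 mg.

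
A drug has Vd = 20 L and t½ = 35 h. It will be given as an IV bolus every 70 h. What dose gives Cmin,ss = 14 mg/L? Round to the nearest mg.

τ/t½ = 70/35 ≈ 2, so f = (1/2)^(70/35) ≈ 0.250000.
Cmin,ss = (D/Vd)·f/(1−f), so D = Cmin,ss·Vd·(1−f)/f.
D = 14 × 20 × (1−f)/f ≈ 14 × 20 × 3.00000 ≈ 840.00 mg.

840 mg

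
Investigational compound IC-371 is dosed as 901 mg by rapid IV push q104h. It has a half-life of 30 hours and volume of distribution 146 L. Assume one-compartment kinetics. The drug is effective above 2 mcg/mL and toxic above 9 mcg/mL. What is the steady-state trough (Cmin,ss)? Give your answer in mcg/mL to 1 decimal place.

0.6 mcg/mL

Over one 104-h interval, 104/30 ≈ 3.4667 half-lives elapse, leaving f ≈ 0.0905 of each dose.
At steady state, accumulation factor R = 1/(1 − e^(−kτ)) ≈ 1.0995.
Single-dose peak C₀ = D/Vd = 901/146 ≈ 6.171 mcg/mL.
Steady-state peak Cmax,ss = C₀·R ≈ 6.171 × 1.0995 ≈ 6.785 mcg/mL.
One interval later, Cmin,ss = Cmax,ss·e^(−kτ) ≈ 6.785 × 0.0905 ≈ 0.614 mcg/mL.
Trough 0.6 mcg/mL vs MEC 2 mcg/mL: subtherapeutic.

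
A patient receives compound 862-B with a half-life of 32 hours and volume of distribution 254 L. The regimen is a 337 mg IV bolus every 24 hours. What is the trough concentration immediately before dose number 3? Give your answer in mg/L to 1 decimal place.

f = (1/2)^(τ/t½) = (1/2)^(24/32) ≈ 0.5946.
C₀ = D/Vd = 337/254 ≈ 1.327 mg/L.
Before the 3rd dose, 2 doses have been given. Superposition: Cmin = C₀·(f + f²).
≈ 1.327 × (0.5946 + 0.3535) ≈ 1.327 × 0.9481 ≈ 1.258 mg/L.

1.3 mg/L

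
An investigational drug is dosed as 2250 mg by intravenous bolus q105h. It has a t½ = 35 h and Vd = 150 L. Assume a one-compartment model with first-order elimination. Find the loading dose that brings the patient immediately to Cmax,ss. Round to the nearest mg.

2571 mg

f = (1/2)^(105/35) ≈ 0.125000; accumulation ratio R = 1/(1−f) ≈ 1.14286.
Loading dose to hit Cmax,ss on first dose: D_load = D_maint·R ≈ 2250 × 1.14286 ≈ 2571.43 mg.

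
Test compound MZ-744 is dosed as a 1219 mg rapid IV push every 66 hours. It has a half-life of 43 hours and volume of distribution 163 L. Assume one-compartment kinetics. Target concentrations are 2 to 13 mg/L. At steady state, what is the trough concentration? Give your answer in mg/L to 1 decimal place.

Over one 66-h interval, 66/43 ≈ 1.5349 half-lives elapse, leaving f ≈ 0.3451 of each dose.
Accumulation ratio R = 1/(1 − f) ≈ 1/0.6549 ≈ 1.5270.
Each bolus raises the concentration by D/Vd = 1219/163 ≈ 7.479 mg/L.
Steady-state peak Cmax,ss = C₀·R ≈ 7.479 × 1.5270 ≈ 11.420 mg/L.
One interval later, Cmin,ss = Cmax,ss·e^(−kτ) ≈ 11.420 × 0.3451 ≈ 3.941 mg/L.
Trough 3.9 mg/L vs MEC 2 mg/L: adequate.

3.9 mg/L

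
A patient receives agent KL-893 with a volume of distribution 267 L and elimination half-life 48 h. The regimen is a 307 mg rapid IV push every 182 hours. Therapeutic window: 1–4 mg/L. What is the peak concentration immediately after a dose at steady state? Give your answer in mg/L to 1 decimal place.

1.2 mg/L

τ/t½ = 182/48 ≈ 3.7917, so fraction remaining f = (1/2)^(182/48) ≈ 0.0722.
Accumulation ratio R = 1/(1 − f) ≈ 1/0.9278 ≈ 1.0778.
Each bolus raises the concentration by D/Vd = 307/267 ≈ 1.150 mg/L.
Cmax,ss = C₀/(1 − f) ≈ 1.150/0.9278 ≈ 1.239 mg/L.
Peak 1.2 mg/L vs MTC 4 mg/L: below toxic threshold.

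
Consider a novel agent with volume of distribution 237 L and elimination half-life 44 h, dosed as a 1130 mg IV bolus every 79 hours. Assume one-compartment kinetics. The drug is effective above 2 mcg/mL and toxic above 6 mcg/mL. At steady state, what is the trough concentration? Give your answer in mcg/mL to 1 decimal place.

τ/t½ = 79/44 ≈ 1.7955, so fraction remaining f = (1/2)^(79/44) ≈ 0.2881.
Accumulation ratio R = 1/(1 − f) ≈ 1/0.7119 ≈ 1.4047.
Each bolus raises the concentration by D/Vd = 1130/237 ≈ 4.768 mcg/mL.
Cmax,ss = C₀/(1 − f) ≈ 4.768/0.7119 ≈ 6.698 mcg/mL.
One interval later, Cmin,ss = Cmax,ss·e^(−kτ) ≈ 6.698 × 0.2881 ≈ 1.930 mcg/mL.
Trough 1.9 mcg/mL vs MEC 2 mcg/mL: subtherapeutic.

1.9 mcg/mL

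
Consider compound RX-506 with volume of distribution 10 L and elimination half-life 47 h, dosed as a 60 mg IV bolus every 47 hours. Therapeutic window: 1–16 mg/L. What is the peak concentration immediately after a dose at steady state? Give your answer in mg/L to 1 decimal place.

τ = 47 h = 1 half-life, so f = (1/2)^1 = 0.5.
Accumulation ratio R = 1/(1 − f) = 1/0.5 = 2/1.
Single-dose peak C₀ = D/Vd = 60/10 = 6 mg/L.
Steady-state peak Cmax,ss = C₀·R = 6 × 2/1 ≈ 12.000 mg/L.
Peak 12.0 mg/L vs MTC 16 mg/L: below toxic threshold.

12.0 mg/L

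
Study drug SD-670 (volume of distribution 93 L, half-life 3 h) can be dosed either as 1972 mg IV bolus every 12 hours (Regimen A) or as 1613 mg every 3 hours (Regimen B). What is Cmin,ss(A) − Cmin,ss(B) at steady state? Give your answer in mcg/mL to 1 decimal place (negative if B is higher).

Regimen A: f = (1/2)^(12/3) ≈ 0.0625; Cmin,ss = (1972/93)·f/(1−f) ≈ 1.414 mcg/mL.
Regimen B: f = (1/2)^(3/3) ≈ 0.5000; Cmin,ss = (1613/93)·f/(1−f) ≈ 17.344 mcg/mL.
Difference ≈ 1.414 − 17.344 ≈ -15.930 mcg/mL.

-15.9 mcg/mL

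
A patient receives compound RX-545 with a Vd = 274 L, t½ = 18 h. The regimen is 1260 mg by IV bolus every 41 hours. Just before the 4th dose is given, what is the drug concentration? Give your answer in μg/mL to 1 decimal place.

1.2 μg/mL

f = (1/2)^(τ/t½) = (1/2)^(41/18) ≈ 0.2062.
C₀ = D/Vd = 1260/274 ≈ 4.599 μg/mL.
Before the 4th dose, 3 doses have been given. Superposition: Cmin = C₀·(f + f² + … + f^3).
≈ 4.599 × (0.2062 + 0.0425 + 0.0088) ≈ 4.599 × 0.2575 ≈ 1.184 μg/mL.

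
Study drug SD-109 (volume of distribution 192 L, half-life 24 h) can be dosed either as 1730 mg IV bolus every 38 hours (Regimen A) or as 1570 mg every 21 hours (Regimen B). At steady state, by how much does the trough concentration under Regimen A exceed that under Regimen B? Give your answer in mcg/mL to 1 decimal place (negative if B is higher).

-5.3 mcg/mL

Regimen A: f = (1/2)^(38/24) ≈ 0.3337; Cmin,ss = (1730/192)·f/(1−f) ≈ 4.513 mcg/mL.
Regimen B: f = (1/2)^(21/24) ≈ 0.5453; Cmin,ss = (1570/192)·f/(1−f) ≈ 9.806 mcg/mL.
Difference ≈ 4.513 − 9.806 ≈ -5.293 mcg/mL.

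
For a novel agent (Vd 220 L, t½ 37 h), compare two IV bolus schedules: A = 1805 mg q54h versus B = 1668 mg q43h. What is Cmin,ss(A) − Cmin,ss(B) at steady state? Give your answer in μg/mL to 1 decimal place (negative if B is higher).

-1.4 μg/mL

Regimen A: f = (1/2)^(54/37) ≈ 0.3636; Cmin,ss = (1805/220)·f/(1−f) ≈ 4.688 μg/mL.
Regimen B: f = (1/2)^(43/37) ≈ 0.4468; Cmin,ss = (1668/220)·f/(1−f) ≈ 6.124 μg/mL.
Difference ≈ 4.688 − 6.124 ≈ -1.436 μg/mL.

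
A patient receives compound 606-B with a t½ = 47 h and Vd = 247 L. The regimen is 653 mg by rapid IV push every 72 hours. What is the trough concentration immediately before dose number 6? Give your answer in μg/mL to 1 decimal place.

f = (1/2)^(τ/t½) = (1/2)^(72/47) ≈ 0.3458.
C₀ = D/Vd = 653/247 ≈ 2.644 μg/mL.
Before the 6th dose, 5 doses have been given. Superposition: Cmin = C₀·(f + f² + … + f^5).
≈ 2.644 × (0.3458 + 0.1196 + 0.0413 + 0.0143 + 0.0049) ≈ 2.644 × 0.5259 ≈ 1.390 μg/mL.

1.4 μg/mL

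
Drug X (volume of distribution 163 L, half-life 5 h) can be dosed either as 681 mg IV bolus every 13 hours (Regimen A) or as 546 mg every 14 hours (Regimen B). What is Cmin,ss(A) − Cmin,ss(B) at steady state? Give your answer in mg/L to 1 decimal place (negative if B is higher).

0.3 mg/L

Regimen A: f = (1/2)^(13/5) ≈ 0.1649; Cmin,ss = (681/163)·f/(1−f) ≈ 0.825 mg/L.
Regimen B: f = (1/2)^(14/5) ≈ 0.1436; Cmin,ss = (546/163)·f/(1−f) ≈ 0.562 mg/L.
Difference ≈ 0.825 − 0.562 ≈ 0.263 mg/L.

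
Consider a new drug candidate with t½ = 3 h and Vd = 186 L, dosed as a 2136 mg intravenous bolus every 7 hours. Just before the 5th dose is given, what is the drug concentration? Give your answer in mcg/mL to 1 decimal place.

2.8 mcg/mL

f = (1/2)^(τ/t½) = (1/2)^(7/3) ≈ 0.1984.
C₀ = D/Vd = 2136/186 ≈ 11.484 mcg/mL.
Before the 5th dose, 4 doses have been given. Superposition: Cmin = C₀·(f + f² + … + f^4).
≈ 11.484 × (0.1984 + 0.0394 + 0.0078 + 0.0015) ≈ 11.484 × 0.2471 ≈ 2.838 mcg/mL.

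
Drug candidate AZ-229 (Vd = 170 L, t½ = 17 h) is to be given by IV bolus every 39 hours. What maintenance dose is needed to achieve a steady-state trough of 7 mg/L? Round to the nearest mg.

4646 mg

τ/t½ = 39/17 ≈ 2.2941, so f = (1/2)^(39/17) ≈ 0.203893.
Cmin,ss = (D/Vd)·f/(1−f), so D = Cmin,ss·Vd·(1−f)/f.
D = 7 × 170 × (1−f)/f ≈ 7 × 170 × 3.90453 ≈ 4646.39 mg.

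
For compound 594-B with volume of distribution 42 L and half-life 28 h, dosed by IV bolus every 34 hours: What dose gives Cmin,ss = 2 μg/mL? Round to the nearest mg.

111 mg

τ/t½ = 34/28 ≈ 1.2143, so f = (1/2)^(34/28) ≈ 0.430986.
Cmin,ss = (D/Vd)·f/(1−f), so D = Cmin,ss·Vd·(1−f)/f.
D = 2 × 42 × (1−f)/f ≈ 2 × 42 × 1.32026 ≈ 110.90 mg.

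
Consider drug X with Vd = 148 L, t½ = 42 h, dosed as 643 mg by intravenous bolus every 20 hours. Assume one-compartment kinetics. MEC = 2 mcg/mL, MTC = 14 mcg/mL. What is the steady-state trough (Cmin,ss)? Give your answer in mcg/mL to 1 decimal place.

Over one 20-h interval, 20/42 ≈ 0.47619 half-lives elapse, leaving f ≈ 0.7189 of each dose.
Accumulation ratio R = 1/(1 − f) ≈ 1/0.2811 ≈ 3.5575.
Each bolus raises the concentration by D/Vd = 643/148 ≈ 4.345 mcg/mL.
Cmax,ss = C₀/(1 − f) ≈ 4.345/0.2811 ≈ 15.457 mcg/mL.
Steady-state trough Cmin,ss = Cmax,ss·f ≈ 15.457 × 0.7189 ≈ 11.112 mcg/mL.
Trough 11.1 mcg/mL vs MEC 2 mcg/mL: adequate.

11.1 mcg/mL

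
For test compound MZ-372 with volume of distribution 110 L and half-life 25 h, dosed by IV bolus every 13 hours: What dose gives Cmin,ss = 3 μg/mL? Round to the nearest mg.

τ/t½ = 13/25 ≈ 0.52, so f = (1/2)^(13/25) ≈ 0.697372.
Cmin,ss = (D/Vd)·f/(1−f), so D = Cmin,ss·Vd·(1−f)/f.
D = 3 × 110 × (1−f)/f ≈ 3 × 110 × 0.43395 ≈ 143.20 mg.

143 mg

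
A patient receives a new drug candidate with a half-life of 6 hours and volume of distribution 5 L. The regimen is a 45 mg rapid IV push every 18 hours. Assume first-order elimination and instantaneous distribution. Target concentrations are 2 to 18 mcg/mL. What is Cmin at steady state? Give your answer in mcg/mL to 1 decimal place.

The dosing interval is 3 half-lives, so f = 2^(−3) = 0.125.
At steady state, R = 1/(1 − 0.125) = 8/7.
Single-dose peak C₀ = D/Vd = 45/5 = 9 mcg/mL.
Steady-state peak Cmax,ss = C₀·R = 9 × 8/7 ≈ 10.286 mcg/mL.
Steady-state trough Cmin,ss = Cmax,ss·f ≈ 10.286 × 0.125 ≈ 1.286 mcg/mL.
Trough 1.3 mcg/mL vs MEC 2 mcg/mL: subtherapeutic.

1.3 mcg/mL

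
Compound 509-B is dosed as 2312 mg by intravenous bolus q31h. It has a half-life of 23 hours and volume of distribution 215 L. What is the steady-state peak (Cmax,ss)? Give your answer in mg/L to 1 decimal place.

17.7 mg/L

Over one 31-h interval, 31/23 ≈ 1.3478 half-lives elapse, leaving f ≈ 0.3929 of each dose.
At steady state, accumulation factor R = 1/(1 − e^(−kτ)) ≈ 1.6472.
Each bolus raises the concentration by D/Vd = 2312/215 ≈ 10.753 mg/L.
Steady-state peak Cmax,ss = C₀·R ≈ 10.753 × 1.6472 ≈ 17.712 mg/L.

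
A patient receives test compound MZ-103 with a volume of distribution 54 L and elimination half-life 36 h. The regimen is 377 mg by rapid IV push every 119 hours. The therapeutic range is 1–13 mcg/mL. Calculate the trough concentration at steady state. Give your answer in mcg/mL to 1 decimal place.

Over one 119-h interval, 119/36 ≈ 3.3056 half-lives elapse, leaving f ≈ 0.1011 of each dose.
Accumulation ratio R = 1/(1 − f) ≈ 1/0.8989 ≈ 1.1125.
Each bolus raises the concentration by D/Vd = 377/54 ≈ 6.981 mcg/mL.
Steady-state peak Cmax,ss = C₀·R ≈ 6.981 × 1.1125 ≈ 7.766 mcg/mL.
One interval later, Cmin,ss = Cmax,ss·e^(−kτ) ≈ 7.766 × 0.1011 ≈ 0.785 mcg/mL.
Trough 0.8 mcg/mL vs MEC 1 mcg/mL: subtherapeutic.

0.8 mcg/mL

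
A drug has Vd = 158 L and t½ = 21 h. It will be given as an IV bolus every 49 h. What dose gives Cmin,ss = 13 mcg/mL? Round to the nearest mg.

8298 mg

τ/t½ = 49/21 ≈ 2.3333, so f = (1/2)^(49/21) ≈ 0.198425.
Cmin,ss = (D/Vd)·f/(1−f), so D = Cmin,ss·Vd·(1−f)/f.
D = 13 × 158 × (1−f)/f ≈ 13 × 158 × 4.03969 ≈ 8297.52 mg.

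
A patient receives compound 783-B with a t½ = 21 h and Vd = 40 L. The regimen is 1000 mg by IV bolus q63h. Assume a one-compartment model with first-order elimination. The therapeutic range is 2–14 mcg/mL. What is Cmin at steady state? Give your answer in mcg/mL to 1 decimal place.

The dosing interval is 3 half-lives, so f = 2^(−3) = 0.125.
Accumulation ratio R = 1/(1 − f) = 1/0.875 = 8/7.
Single-dose peak C₀ = D/Vd = 1000/40 = 25 mcg/mL.
Steady-state peak Cmax,ss = C₀·R = 25 × 8/7 ≈ 28.571 mcg/mL.
Steady-state trough Cmin,ss = Cmax,ss·f ≈ 28.571 × 0.125 ≈ 3.571 mcg/mL.
Trough 3.6 mcg/mL vs MEC 2 mcg/mL: adequate.

3.6 mcg/mL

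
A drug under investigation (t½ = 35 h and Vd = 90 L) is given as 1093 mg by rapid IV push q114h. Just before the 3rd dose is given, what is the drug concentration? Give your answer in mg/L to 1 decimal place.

f = (1/2)^(τ/t½) = (1/2)^(114/35) ≈ 0.1046.
C₀ = D/Vd = 1093/90 ≈ 12.144 mg/L.
Before the 3rd dose, 2 doses have been given. Superposition: Cmin = C₀·(f + f²).
≈ 12.144 × (0.1046 + 0.0109) ≈ 12.144 × 0.1155 ≈ 1.403 mg/L.

1.4 mg/L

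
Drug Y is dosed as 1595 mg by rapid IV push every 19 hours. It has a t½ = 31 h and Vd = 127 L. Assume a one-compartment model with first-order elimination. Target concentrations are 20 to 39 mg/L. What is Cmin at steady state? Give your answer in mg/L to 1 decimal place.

23.7 mg/L

Over one 19-h interval, 19/31 ≈ 0.6129 half-lives elapse, leaving f ≈ 0.6539 of each dose.
At steady state, accumulation factor R = 1/(1 − e^(−kτ)) ≈ 2.8893.
Each bolus raises the concentration by D/Vd = 1595/127 ≈ 12.559 mg/L.
Steady-state peak Cmax,ss = C₀·R ≈ 12.559 × 2.8893 ≈ 36.287 mg/L.
One interval later, Cmin,ss = Cmax,ss·e^(−kτ) ≈ 36.287 × 0.6539 ≈ 23.728 mg/L.
Trough 23.7 mg/L vs MEC 20 mg/L: adequate.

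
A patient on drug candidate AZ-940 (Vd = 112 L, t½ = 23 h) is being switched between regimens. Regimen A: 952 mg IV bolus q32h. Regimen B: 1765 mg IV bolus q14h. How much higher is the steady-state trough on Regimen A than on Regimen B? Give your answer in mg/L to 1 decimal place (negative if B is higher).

Regimen A: f = (1/2)^(32/23) ≈ 0.3812; Cmin,ss = (952/112)·f/(1−f) ≈ 5.236 mg/L.
Regimen B: f = (1/2)^(14/23) ≈ 0.6558; Cmin,ss = (1765/112)·f/(1−f) ≈ 30.025 mg/L.
Difference ≈ 5.236 − 30.025 ≈ -24.789 mg/L.

-24.8 mg/L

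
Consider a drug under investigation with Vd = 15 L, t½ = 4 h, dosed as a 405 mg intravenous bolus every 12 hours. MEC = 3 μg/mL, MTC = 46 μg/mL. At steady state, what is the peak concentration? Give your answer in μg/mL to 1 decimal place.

The dosing interval is 3 half-lives, so f = 2^(−3) = 0.125.
Accumulation ratio R = 1/(1 − f) = 1/0.875 = 8/7.
Single-dose peak C₀ = D/Vd = 405/15 = 27 μg/mL.
Steady-state peak Cmax,ss = C₀·R = 27 × 8/7 ≈ 30.857 μg/mL.
Peak 30.9 μg/mL vs MTC 46 μg/mL: below toxic threshold.

30.9 μg/mL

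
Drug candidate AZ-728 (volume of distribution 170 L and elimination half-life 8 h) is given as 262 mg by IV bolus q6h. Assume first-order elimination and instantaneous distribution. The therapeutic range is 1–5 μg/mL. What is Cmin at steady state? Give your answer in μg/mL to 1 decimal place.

2.3 μg/mL

τ/t½ = 6/8 ≈ 0.75, so fraction remaining f = (1/2)^(6/8) ≈ 0.5946.
At steady state, accumulation factor R = 1/(1 − e^(−kτ)) ≈ 2.4667.
Each bolus raises the concentration by D/Vd = 262/170 ≈ 1.541 μg/mL.
Steady-state peak Cmax,ss = C₀·R ≈ 1.541 × 2.4667 ≈ 3.801 μg/mL.
Steady-state trough Cmin,ss = Cmax,ss·f ≈ 3.801 × 0.5946 ≈ 2.260 μg/mL.
Trough 2.3 μg/mL vs MEC 1 μg/mL: adequate.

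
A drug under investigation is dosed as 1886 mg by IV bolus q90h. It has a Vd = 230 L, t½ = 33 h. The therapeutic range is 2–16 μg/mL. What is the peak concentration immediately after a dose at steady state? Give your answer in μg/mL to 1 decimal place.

τ/t½ = 90/33 ≈ 2.7273, so fraction remaining f = (1/2)^(90/33) ≈ 0.1510.
At steady state, accumulation factor R = 1/(1 − e^(−kτ)) ≈ 1.1779.
Each bolus raises the concentration by D/Vd = 1886/230 ≈ 8.200 μg/mL.
Steady-state peak Cmax,ss = C₀·R ≈ 8.200 × 1.1779 ≈ 9.659 μg/mL.
Peak 9.7 μg/mL vs MTC 16 μg/mL: below toxic threshold.

9.7 μg/mL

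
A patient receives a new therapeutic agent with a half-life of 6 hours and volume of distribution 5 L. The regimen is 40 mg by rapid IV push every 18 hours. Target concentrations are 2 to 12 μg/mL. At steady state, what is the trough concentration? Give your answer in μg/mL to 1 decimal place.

The dosing interval is 3 half-lives, so f = 2^(−3) = 0.125.
At steady state, R = 1/(1 − 0.125) = 8/7.
Single-dose peak C₀ = D/Vd = 40/5 = 8 μg/mL.
Steady-state peak Cmax,ss = C₀·R = 8 × 8/7 ≈ 9.143 μg/mL.
Steady-state trough Cmin,ss = Cmax,ss·f ≈ 9.143 × 0.125 ≈ 1.143 μg/mL.
Trough 1.1 μg/mL vs MEC 2 μg/mL: subtherapeutic.

1.1 μg/mL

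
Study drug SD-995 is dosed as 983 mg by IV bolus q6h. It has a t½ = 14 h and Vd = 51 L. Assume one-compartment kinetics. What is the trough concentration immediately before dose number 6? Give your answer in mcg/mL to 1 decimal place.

43.1 mcg/mL

f = (1/2)^(τ/t½) = (1/2)^(6/14) ≈ 0.7430.
C₀ = D/Vd = 983/51 ≈ 19.275 mcg/mL.
Before the 6th dose, 5 doses have been given. Superposition: Cmin = C₀·(f + f² + … + f^5).
≈ 19.275 × (0.7430 + 0.5520 + 0.4102 + 0.3048 + 0.2264) ≈ 19.275 × 2.2364 ≈ 43.107 mcg/mL.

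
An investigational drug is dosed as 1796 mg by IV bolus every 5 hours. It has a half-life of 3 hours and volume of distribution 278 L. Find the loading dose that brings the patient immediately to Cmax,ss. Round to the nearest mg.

2622 mg

f = (1/2)^(5/3) ≈ 0.314980; accumulation ratio R = 1/(1−f) ≈ 1.45981.
Loading dose to hit Cmax,ss on first dose: D_load = D_maint·R ≈ 1796 × 1.45981 ≈ 2621.82 mg.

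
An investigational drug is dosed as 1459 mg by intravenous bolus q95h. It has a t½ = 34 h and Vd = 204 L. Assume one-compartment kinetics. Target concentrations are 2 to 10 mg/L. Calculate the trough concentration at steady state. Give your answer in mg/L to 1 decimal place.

1.2 mg/L

k = ln2/t½ = ln2/34 ≈ 0.020387 h⁻¹; fraction remaining f = e^(−kτ) = e^(−0.020387×95) ≈ 0.1442.
Single-dose peak C₀ = D/Vd = 1459/204 ≈ 7.152 mg/L.
Steady-state trough Cmin,ss = C₀·f/(1−f) ≈ 7.152 × 0.1442/0.8558 ≈ 1.205 mg/L.
Trough 1.2 mg/L vs MEC 2 mg/L: subtherapeutic.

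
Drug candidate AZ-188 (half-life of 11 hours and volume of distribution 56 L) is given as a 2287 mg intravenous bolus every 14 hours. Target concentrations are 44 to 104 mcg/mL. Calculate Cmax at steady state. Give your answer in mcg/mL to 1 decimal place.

69.7 mcg/mL

τ/t½ = 14/11 ≈ 1.2727, so fraction remaining f = (1/2)^(14/11) ≈ 0.4139.
Accumulation ratio R = 1/(1 − f) ≈ 1/0.5861 ≈ 1.7062.
Each bolus raises the concentration by D/Vd = 2287/56 ≈ 40.839 mcg/mL.
Cmax,ss = C₀/(1 − f) ≈ 40.839/0.5861 ≈ 69.679 mcg/mL.
Peak 69.7 mcg/mL vs MTC 104 mcg/mL: below toxic threshold.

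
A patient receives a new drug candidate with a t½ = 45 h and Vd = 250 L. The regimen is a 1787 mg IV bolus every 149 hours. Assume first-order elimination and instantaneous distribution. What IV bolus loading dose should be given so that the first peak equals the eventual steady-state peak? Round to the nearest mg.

f = (1/2)^(149/45) ≈ 0.100753; accumulation ratio R = 1/(1−f) ≈ 1.11204.
Loading dose to hit Cmax,ss on first dose: D_load = D_maint·R ≈ 1787 × 1.11204 ≈ 1987.22 mg.

1987 mg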